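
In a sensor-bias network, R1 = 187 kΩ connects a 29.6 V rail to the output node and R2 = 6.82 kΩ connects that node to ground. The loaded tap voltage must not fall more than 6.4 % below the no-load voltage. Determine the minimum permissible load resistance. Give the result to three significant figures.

R_L(min) ≈ 96.2 kΩ

Output resistance R_th = R1‖R2 = (187 × 6.82)/193.8 = 6.580 kΩ.
The fractional drop is R_th/(R_th + R_L); requiring this ≤ 0.0640 gives R_L ≥ R_th(1/0.0640 − 1) = 6.580 × 14.62 = 96.2 kΩ.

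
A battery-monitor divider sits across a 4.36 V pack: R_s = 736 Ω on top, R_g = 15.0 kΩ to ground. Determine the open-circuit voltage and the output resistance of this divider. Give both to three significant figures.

V_th is the open-circuit tap voltage: 4.36 × 15000/(736 + 15000) = 4.16 V.
With the supply zeroed, R_s and R_g appear in parallel from the tap: R_th = R_s‖R_g = (736 × 15000)/15740 = 702 Ω.

V_th = 4.16 V, R_th = 702 Ω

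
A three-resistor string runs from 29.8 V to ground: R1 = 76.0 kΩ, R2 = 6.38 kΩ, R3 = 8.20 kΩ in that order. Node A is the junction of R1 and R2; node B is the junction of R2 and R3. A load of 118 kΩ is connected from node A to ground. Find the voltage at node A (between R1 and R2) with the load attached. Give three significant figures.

Below node A the series string R2+R3 = 14.58 kΩ sits in parallel with the 118 kΩ load: 12.98 kΩ.
V_A = 29.8 × 12.98/(76.0 + 12.98) = 4.35 V.

V ≈ 4.35 V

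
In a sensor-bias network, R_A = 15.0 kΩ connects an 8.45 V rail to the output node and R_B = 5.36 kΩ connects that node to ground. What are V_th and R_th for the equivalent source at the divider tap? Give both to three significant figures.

V_th is the open-circuit tap voltage: 8.45 × 5.36/(15.0 + 5.36) = 2.22 V.
With the supply zeroed, R_A and R_B appear in parallel from the tap: R_th = R_A‖R_B = (15.0 × 5.36)/20.36 = 3.95 kΩ.

V_th = 2.22 V, R_th = 3.95 kΩ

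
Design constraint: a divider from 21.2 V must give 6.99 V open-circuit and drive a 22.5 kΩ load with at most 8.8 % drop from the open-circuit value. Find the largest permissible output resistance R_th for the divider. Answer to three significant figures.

R_th ≤ 2.17 kΩ

Loading drop = R_th/(R_th + R_L) ≤ 0.0880, so R_th ≤ R_L · ε/(1−ε) = 22.5 kΩ × 0.0880/0.9120 = 2.17 kΩ.
(Any R1, R2 with R2/(R1+R2) = 0.330 and R1‖R2 ≤ 2.17 kΩ will meet the spec.)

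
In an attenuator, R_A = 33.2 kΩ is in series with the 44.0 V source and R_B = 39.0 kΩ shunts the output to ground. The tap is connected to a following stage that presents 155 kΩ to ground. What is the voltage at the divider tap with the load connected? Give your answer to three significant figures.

The load sits in parallel with R_B: R_B‖R_L = (39.0 × 155) / (39.0 + 155) = 31.16 kΩ.
V_out = 44.0 × 31.16 / (33.2 + 31.16) = 44.0 × 31.16/64.36 = 21.3 V.

V_out ≈ 21.3 V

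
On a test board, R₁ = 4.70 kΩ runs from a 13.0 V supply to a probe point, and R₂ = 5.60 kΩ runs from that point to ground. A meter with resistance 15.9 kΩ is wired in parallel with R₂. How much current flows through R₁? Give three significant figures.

R₂‖R_L = 4.141 kΩ, so the source sees R₁ + R₂‖R_L = 8.841 kΩ.
I = 13.0 V / 8.841 kΩ = 1.47 mA.

I ≈ 1.47 mA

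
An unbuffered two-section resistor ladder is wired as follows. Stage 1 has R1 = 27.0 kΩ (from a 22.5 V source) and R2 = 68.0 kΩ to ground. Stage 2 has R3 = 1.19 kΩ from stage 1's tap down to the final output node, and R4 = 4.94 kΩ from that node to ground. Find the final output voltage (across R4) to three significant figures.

Stage 2 presents R3+R4 = 6.130 kΩ as a load on stage 1's tap.
Stage 1's lower leg becomes R2‖(R3+R4) = 5.623 kΩ, so V_mid = 22.5 × 5.623/32.62 = 3.878 V.
Stage 2 is itself unloaded: V_out = V_mid × R4/(R3+R4) = 3.878 × 4.94/6.130 = 3.13 V.

V_out ≈ 3.13 V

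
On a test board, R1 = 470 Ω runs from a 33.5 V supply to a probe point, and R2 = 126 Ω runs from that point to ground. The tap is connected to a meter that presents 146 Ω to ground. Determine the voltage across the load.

V_out ≈ 4.21 V

The load sits in parallel with R2: R2‖R_L = (126 × 146) / (126 + 146) = 67.63 Ω.
V_out = 33.5 × 67.63 / (470 + 67.63) = 33.5 × 67.63/537.6 = 4.21 V.
(Unloaded it would have been 7.08 V.)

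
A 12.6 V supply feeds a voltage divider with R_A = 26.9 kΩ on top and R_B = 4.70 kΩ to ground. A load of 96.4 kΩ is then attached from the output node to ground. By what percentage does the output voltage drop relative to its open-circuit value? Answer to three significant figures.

3.98 %

The divider's output (Thévenin) resistance is R_A‖R_B = 4.001 kΩ.
Fractional drop under load = R_th/(R_th + R_L) = 4.001 / (4.001 + 96.4) = 0.03985.
So the output falls by 3.98 %.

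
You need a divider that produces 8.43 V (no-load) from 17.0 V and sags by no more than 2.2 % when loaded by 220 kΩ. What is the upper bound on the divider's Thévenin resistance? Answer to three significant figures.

R_th ≤ 4.95 kΩ

Loading drop = R_th/(R_th + R_L) ≤ 0.0220, so R_th ≤ R_L · ε/(1−ε) = 220 kΩ × 0.0220/0.9780 = 4.95 kΩ.
(Any R1, R2 with R2/(R1+R2) = 0.496 and R1‖R2 ≤ 4.95 kΩ will meet the spec.)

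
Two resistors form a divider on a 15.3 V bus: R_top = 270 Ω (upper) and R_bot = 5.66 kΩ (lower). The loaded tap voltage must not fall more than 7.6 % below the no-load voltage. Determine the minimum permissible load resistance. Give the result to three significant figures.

R_L(min) ≈ 3.13 kΩ

Output resistance R_th = R_top‖R_bot = (270 × 5660)/5930 = 257.7 Ω.
The fractional drop is R_th/(R_th + R_L); requiring this ≤ 0.0760 gives R_L ≥ R_th(1/0.0760 − 1) = 257.7 × 12.16 = 3.13 kΩ.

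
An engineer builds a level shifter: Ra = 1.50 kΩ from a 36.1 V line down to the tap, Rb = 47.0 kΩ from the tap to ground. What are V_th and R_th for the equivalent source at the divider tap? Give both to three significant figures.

V_th = 35.0 V, R_th = 1.45 kΩ

V_th is the open-circuit tap voltage: 36.1 × 47.0/(1.50 + 47.0) = 35.0 V.
With the supply zeroed, Ra and Rb appear in parallel from the tap: R_th = Ra‖Rb = (1.50 × 47.0)/48.50 = 1.45 kΩ.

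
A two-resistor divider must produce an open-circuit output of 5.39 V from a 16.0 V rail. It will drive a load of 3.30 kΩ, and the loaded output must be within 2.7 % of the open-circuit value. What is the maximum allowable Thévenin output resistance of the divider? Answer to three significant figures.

R_th ≤ 91.6 Ω

Loading drop = R_th/(R_th + R_L) ≤ 0.0270, so R_th ≤ R_L · ε/(1−ε) = 3.30 kΩ × 0.0270/0.9730 = 91.6 Ω.
(Any R1, R2 with R2/(R1+R2) = 0.337 and R1‖R2 ≤ 91.6 Ω will meet the spec.)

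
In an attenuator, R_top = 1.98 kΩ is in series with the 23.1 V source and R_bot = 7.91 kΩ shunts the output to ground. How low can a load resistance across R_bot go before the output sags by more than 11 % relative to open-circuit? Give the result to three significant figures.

Output resistance R_th = R_top‖R_bot = (1.98 × 7.91)/9.890 = 1.584 kΩ.
The fractional drop is R_th/(R_th + R_L); requiring this ≤ 0.110 gives R_L ≥ R_th(1/0.110 − 1) = 1.584 × 8.091 = 12.8 kΩ.

R_L(min) ≈ 12.8 kΩ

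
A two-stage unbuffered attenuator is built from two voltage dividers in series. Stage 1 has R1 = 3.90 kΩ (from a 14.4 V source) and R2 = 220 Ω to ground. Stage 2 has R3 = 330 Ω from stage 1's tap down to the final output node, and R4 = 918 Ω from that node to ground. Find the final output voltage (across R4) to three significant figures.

V_out ≈ 0.485 V

Stage 2 presents R3+R4 = 1248 Ω as a load on stage 1's tap.
Stage 1's lower leg becomes R2‖(R3+R4) = 187.0 Ω, so V_mid = 14.4 × 187.0/4087 = 0.6590 V.
Stage 2 is itself unloaded: V_out = V_mid × R4/(R3+R4) = 0.6590 × 918/1248 = 0.485 V.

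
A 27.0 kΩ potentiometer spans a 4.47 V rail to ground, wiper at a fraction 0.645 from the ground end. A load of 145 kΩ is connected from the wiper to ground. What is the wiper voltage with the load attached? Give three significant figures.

The wiper splits the pot into (1−α)R = 9.585 kΩ above and αR = 17.41 kΩ below.
Lower section ‖ load = 15.55 kΩ.
V_wiper = 4.47 × 15.55/(9.585 + 15.55) = 2.77 V.

V ≈ 2.77 V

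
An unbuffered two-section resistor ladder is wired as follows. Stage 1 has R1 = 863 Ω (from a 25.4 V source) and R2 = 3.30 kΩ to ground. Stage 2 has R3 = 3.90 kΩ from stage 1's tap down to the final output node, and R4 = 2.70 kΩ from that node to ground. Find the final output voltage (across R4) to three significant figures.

Stage 2 presents R3+R4 = 6600 Ω as a load on stage 1's tap.
Stage 1's lower leg becomes R2‖(R3+R4) = 2200 Ω, so V_mid = 25.4 × 2200/3063 = 18.24 V.
Stage 2 is itself unloaded: V_out = V_mid × R4/(R3+R4) = 18.24 × 2700/6600 = 7.46 V.

V_out ≈ 7.46 V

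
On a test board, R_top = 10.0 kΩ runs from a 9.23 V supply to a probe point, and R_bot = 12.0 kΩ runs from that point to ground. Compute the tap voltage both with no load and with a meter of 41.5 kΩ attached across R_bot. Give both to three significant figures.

Unloaded: 5.03 V; loaded: 4.45 V

Open-circuit: V = 9.23 × 12.0/(10.0 + 12.0) = 5.03 V.
With the load, R_bot becomes R_bot‖R_L = 9.308 kΩ, so V = 9.23 × 9.308/19.31 = 4.45 V.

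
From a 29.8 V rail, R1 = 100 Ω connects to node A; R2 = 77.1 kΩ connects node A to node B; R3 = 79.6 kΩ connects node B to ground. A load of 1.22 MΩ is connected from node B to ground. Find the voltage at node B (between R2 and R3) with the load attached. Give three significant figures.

V ≈ 14.7 V

At node B, R3 is in parallel with the load: R3‖R_L = 74720 Ω.
Below node A the resistance is R2 + (R3‖R_L) = 151800 Ω, so V_A = 29.8 × 151800/151900 = 29.78 V.
Then V_B = V_A × (R3‖R_L)/(R2 + R3‖R_L) = 29.78 × 74720/151800 = 14.7 V.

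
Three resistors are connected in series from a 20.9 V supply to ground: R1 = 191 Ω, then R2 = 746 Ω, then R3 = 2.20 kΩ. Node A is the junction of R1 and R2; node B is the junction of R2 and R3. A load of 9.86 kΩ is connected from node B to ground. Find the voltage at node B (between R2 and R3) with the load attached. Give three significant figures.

V ≈ 13.7 V

At node B, R3 is in parallel with the load: R3‖R_L = 1799 Ω.
Below node A the resistance is R2 + (R3‖R_L) = 2545 Ω, so V_A = 20.9 × 2545/2736 = 19.44 V.
Then V_B = V_A × (R3‖R_L)/(R2 + R3‖R_L) = 19.44 × 1799/2545 = 13.7 V.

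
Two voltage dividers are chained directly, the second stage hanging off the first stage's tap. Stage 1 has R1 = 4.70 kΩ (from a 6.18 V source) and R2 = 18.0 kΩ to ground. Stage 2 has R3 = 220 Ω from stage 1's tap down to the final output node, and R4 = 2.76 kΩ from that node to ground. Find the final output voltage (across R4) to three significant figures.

Stage 2 presents R3+R4 = 2980 Ω as a load on stage 1's tap.
Stage 1's lower leg becomes R2‖(R3+R4) = 2557 Ω, so V_mid = 6.18 × 2557/7257 = 2.177 V.
Stage 2 is itself unloaded: V_out = V_mid × R4/(R3+R4) = 2.177 × 2760/2980 = 2.02 V.

V_out ≈ 2.02 V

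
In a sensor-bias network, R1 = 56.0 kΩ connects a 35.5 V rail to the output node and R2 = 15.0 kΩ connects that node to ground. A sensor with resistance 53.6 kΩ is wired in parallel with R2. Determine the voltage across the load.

The load sits in parallel with R2: R2‖R_L = (15.0 × 53.6) / (15.0 + 53.6) = 11.72 kΩ.
V_out = 35.5 × 11.72 / (56.0 + 11.72) = 35.5 × 11.72/67.72 = 6.14 V.

V_out ≈ 6.14 V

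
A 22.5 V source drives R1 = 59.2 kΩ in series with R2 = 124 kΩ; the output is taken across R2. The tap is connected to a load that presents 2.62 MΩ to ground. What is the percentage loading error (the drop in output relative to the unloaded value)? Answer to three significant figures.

1.51 %

The divider's output (Thévenin) resistance is R1‖R2 = 40.07 kΩ.
Fractional drop under load = R_th/(R_th + R_L) = 40.07 / (40.07 + 2620) = 0.01506.
So the output falls by 1.51 %.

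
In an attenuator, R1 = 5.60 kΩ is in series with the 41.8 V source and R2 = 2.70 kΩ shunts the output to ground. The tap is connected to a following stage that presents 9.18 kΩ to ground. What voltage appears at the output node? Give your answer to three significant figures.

The load sits in parallel with R2: R2‖R_L = (2.70 × 9.18) / (2.70 + 9.18) = 2.086 kΩ.
V_out = 41.8 × 2.086 / (5.60 + 2.086) = 41.8 × 2.086/7.686 = 11.3 V.

V_out ≈ 11.3 V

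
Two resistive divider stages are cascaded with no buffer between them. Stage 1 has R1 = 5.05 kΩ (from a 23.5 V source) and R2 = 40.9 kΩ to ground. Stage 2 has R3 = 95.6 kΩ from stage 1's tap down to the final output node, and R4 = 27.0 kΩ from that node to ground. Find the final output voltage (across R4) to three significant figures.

Stage 2 presents R3+R4 = 122.6 kΩ as a load on stage 1's tap.
Stage 1's lower leg becomes R2‖(R3+R4) = 30.67 kΩ, so V_mid = 23.5 × 30.67/35.72 = 20.18 V.
Stage 2 is itself unloaded: V_out = V_mid × R4/(R3+R4) = 20.18 × 27.0/122.6 = 4.44 V.

V_out ≈ 4.44 V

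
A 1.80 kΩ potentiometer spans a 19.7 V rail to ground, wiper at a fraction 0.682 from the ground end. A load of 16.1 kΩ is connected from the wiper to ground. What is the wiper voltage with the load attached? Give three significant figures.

V ≈ 13.1 V

The wiper splits the pot into (1−α)R = 572.4 Ω above and αR = 1228 Ω below.
Lower section ‖ load = 1141 Ω.
V_wiper = 19.7 × 1141/(572.4 + 1141) = 13.1 V.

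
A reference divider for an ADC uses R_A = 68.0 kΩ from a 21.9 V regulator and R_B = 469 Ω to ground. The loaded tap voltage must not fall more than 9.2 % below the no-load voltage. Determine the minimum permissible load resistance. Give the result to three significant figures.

R_L(min) ≈ 4.60 kΩ

Output resistance R_th = R_A‖R_B = (68000 × 469)/68470 = 465.8 Ω.
The fractional drop is R_th/(R_th + R_L); requiring this ≤ 0.0920 gives R_L ≥ R_th(1/0.0920 − 1) = 465.8 × 9.870 = 4.60 kΩ.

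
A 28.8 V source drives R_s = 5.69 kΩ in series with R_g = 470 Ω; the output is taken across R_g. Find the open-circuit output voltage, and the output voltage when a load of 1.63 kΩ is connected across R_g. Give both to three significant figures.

Open-circuit: V = 28.8 × 470/(5690 + 470) = 2.20 V.
With the load, R_g becomes R_g‖R_L = 364.8 Ω, so V = 28.8 × 364.8/6055 = 1.74 V.

Unloaded: 2.20 V; loaded: 1.74 V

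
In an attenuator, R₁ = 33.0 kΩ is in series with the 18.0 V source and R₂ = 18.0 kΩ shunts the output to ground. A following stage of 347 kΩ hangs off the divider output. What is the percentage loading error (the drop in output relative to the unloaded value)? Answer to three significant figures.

3.25 %

The divider's output (Thévenin) resistance is R₁‖R₂ = 11.65 kΩ.
Fractional drop under load = R_th/(R_th + R_L) = 11.65 / (11.65 + 347) = 0.03247.
So the output falls by 3.25 %.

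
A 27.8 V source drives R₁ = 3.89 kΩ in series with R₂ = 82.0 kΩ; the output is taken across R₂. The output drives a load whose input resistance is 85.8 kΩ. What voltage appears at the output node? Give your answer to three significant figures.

The load sits in parallel with R₂: R₂‖R_L = (82.0 × 85.8) / (82.0 + 85.8) = 41.93 kΩ.
V_out = 27.8 × 41.93 / (3.89 + 41.93) = 27.8 × 41.93/45.82 = 25.4 V.

V_out ≈ 25.4 V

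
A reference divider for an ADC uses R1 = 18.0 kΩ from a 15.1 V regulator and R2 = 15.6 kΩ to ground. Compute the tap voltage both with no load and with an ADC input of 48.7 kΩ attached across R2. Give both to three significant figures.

Unloaded: 7.01 V; loaded: 5.98 V

Open-circuit: V = 15.1 × 15.6/(18.0 + 15.6) = 7.01 V.
With the load, R2 becomes R2‖R_L = 11.82 kΩ, so V = 15.1 × 11.82/29.82 = 5.98 V.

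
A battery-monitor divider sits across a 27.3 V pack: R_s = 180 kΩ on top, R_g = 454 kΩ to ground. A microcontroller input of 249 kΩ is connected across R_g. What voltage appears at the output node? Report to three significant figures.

V_out ≈ 12.9 V

The load sits in parallel with R_g: R_g‖R_L = (454 × 249) / (454 + 249) = 160.8 kΩ.
V_out = 27.3 × 160.8 / (180 + 160.8) = 27.3 × 160.8/340.8 = 12.9 V.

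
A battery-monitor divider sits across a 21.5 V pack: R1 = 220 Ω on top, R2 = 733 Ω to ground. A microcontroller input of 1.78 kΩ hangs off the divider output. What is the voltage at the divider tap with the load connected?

V_out ≈ 15.1 V

The load sits in parallel with R2: R2‖R_L = (733 × 1780) / (733 + 1780) = 519.2 Ω.
V_out = 21.5 × 519.2 / (220 + 519.2) = 21.5 × 519.2/739.2 = 15.1 V.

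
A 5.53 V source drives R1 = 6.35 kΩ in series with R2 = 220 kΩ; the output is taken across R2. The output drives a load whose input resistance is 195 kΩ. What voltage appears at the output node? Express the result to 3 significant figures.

The load sits in parallel with R2: R2‖R_L = (220 × 195) / (220 + 195) = 103.4 kΩ.
V_out = 5.53 × 103.4 / (6.35 + 103.4) = 5.53 × 103.4/109.7 = 5.21 V.

V_out ≈ 5.21 V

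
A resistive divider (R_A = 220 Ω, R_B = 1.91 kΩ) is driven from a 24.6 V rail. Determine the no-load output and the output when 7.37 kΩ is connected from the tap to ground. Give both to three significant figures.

Unloaded: 22.1 V; loaded: 21.5 V

Open-circuit: V = 24.6 × 1910/(220 + 1910) = 22.1 V.
With the load, R_B becomes R_B‖R_L = 1517 Ω, so V = 24.6 × 1517/1737 = 21.5 V.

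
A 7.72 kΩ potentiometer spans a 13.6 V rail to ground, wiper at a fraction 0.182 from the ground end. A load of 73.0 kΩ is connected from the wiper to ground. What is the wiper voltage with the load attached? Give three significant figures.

The wiper splits the pot into (1−α)R = 6.315 kΩ above and αR = 1.405 kΩ below.
Lower section ‖ load = 1.379 kΩ.
V_wiper = 13.6 × 1.379/(6.315 + 1.379) = 2.44 V.

V ≈ 2.44 V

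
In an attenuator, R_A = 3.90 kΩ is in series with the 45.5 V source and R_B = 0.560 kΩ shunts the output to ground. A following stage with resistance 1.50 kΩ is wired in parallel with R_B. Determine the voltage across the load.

The load sits in parallel with R_B: R_B‖R_L = (560 × 1500) / (560 + 1500) = 407.8 Ω.
V_out = 45.5 × 407.8 / (3900 + 407.8) = 45.5 × 407.8/4308 = 4.31 V.
(Unloaded it would have been 5.71 V.)

V_out ≈ 4.31 V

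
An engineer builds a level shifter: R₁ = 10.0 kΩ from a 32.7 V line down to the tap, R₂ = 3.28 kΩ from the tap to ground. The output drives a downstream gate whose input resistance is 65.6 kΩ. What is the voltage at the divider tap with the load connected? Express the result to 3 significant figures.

The load sits in parallel with R₂: R₂‖R_L = (3.28 × 65.6) / (3.28 + 65.6) = 3.124 kΩ.
V_out = 32.7 × 3.124 / (10.0 + 3.124) = 32.7 × 3.124/13.12 = 7.78 V.
(Unloaded it would have been 8.08 V.)

V_out ≈ 7.78 V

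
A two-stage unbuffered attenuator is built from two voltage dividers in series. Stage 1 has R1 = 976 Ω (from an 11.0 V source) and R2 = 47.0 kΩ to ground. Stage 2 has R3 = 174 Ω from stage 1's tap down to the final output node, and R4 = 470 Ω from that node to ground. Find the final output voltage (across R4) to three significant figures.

V_out ≈ 3.17 V

Stage 2 presents R3+R4 = 644.0 Ω as a load on stage 1's tap.
Stage 1's lower leg becomes R2‖(R3+R4) = 635.3 Ω, so V_mid = 11.0 × 635.3/1611 = 4.337 V.
Stage 2 is itself unloaded: V_out = V_mid × R4/(R3+R4) = 4.337 × 470/644.0 = 3.17 V.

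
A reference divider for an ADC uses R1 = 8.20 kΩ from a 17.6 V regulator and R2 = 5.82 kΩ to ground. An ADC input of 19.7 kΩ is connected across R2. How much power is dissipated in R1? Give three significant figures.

Total resistance from the source is R1 + (R2‖R_L) = 12.69 kΩ, so I = 17.6/12.69 kΩ = 1.387 mA.
P = I²·R1 = (1.387 mA)² × 8.20 kΩ = 15.8 mW.

P ≈ 15.8 mW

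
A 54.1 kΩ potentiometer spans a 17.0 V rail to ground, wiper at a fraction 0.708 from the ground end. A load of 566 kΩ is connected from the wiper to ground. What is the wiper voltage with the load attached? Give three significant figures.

The wiper splits the pot into (1−α)R = 15.80 kΩ above and αR = 38.30 kΩ below.
Lower section ‖ load = 35.88 kΩ.
V_wiper = 17.0 × 35.88/(15.80 + 35.88) = 11.8 V.

V ≈ 11.8 V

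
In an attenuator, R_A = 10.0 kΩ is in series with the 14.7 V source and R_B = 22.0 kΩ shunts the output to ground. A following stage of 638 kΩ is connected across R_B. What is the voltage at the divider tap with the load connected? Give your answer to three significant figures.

The load sits in parallel with R_B: R_B‖R_L = (22.0 × 638) / (22.0 + 638) = 21.27 kΩ.
V_out = 14.7 × 21.27 / (10.0 + 21.27) = 14.7 × 21.27/31.27 = 10.0 V.
(Unloaded it would have been 10.1 V.)

V_out ≈ 10.0 V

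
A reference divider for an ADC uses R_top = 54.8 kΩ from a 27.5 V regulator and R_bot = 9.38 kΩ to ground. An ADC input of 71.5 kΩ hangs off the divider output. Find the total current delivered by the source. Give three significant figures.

R_bot‖R_L = 8.292 kΩ, so the source sees R_top + R_bot‖R_L = 63.09 kΩ.
I = 27.5 V / 63.09 kΩ = 0.436 mA.

I ≈ 0.436 mA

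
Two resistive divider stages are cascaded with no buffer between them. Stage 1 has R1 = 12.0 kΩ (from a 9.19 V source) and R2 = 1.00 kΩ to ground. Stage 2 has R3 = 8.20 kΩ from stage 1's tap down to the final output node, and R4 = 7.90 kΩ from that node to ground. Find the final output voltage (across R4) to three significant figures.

Stage 2 presents R3+R4 = 16.10 kΩ as a load on stage 1's tap.
Stage 1's lower leg becomes R2‖(R3+R4) = 0.9415 kΩ, so V_mid = 9.19 × 0.9415/12.94 = 0.6686 V.
Stage 2 is itself unloaded: V_out = V_mid × R4/(R3+R4) = 0.6686 × 7.90/16.10 = 0.328 V.

V_out ≈ 0.328 V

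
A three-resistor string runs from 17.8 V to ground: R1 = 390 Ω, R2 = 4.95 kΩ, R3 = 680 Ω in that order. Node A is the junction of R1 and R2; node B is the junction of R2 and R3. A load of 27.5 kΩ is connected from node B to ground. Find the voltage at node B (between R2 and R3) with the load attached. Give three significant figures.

At node B, R3 is in parallel with the load: R3‖R_L = 663.6 Ω.
Below node A the resistance is R2 + (R3‖R_L) = 5614 Ω, so V_A = 17.8 × 5614/6004 = 16.64 V.
Then V_B = V_A × (R3‖R_L)/(R2 + R3‖R_L) = 16.64 × 663.6/5614 = 1.97 V.

V ≈ 1.97 V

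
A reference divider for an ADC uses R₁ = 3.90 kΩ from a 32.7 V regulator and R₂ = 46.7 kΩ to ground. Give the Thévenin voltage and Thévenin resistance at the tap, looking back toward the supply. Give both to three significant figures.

V_th is the open-circuit tap voltage: 32.7 × 46.7/(3.90 + 46.7) = 30.2 V.
With the supply zeroed, R₁ and R₂ appear in parallel from the tap: R_th = R₁‖R₂ = (3.90 × 46.7)/50.60 = 3.60 kΩ.

V_th = 30.2 V, R_th = 3.60 kΩ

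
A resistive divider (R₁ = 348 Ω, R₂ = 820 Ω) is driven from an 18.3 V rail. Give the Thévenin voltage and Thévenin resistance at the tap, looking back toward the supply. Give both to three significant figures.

V_th is the open-circuit tap voltage: 18.3 × 820/(348 + 820) = 12.8 V.
With the supply zeroed, R₁ and R₂ appear in parallel from the tap: R_th = R₁‖R₂ = (348 × 820)/1168 = 244 Ω.

V_th = 12.8 V, R_th = 244 Ω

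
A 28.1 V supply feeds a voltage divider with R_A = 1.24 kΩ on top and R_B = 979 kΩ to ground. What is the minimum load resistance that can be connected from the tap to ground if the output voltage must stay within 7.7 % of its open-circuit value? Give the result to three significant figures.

R_L(min) ≈ 14.8 kΩ

Output resistance R_th = R_A‖R_B = (1.24 × 979)/980.2 = 1.238 kΩ.
The fractional drop is R_th/(R_th + R_L); requiring this ≤ 0.0770 gives R_L ≥ R_th(1/0.0770 − 1) = 1.238 × 11.99 = 14.8 kΩ.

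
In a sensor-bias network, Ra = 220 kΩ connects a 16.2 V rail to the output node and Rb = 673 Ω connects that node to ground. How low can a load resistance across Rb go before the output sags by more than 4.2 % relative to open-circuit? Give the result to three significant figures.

Output resistance R_th = Ra‖Rb = (220000 × 673)/220700 = 670.9 Ω.
The fractional drop is R_th/(R_th + R_L); requiring this ≤ 0.0420 gives R_L ≥ R_th(1/0.0420 − 1) = 670.9 × 22.81 = 15.3 kΩ.

R_L(min) ≈ 15.3 kΩ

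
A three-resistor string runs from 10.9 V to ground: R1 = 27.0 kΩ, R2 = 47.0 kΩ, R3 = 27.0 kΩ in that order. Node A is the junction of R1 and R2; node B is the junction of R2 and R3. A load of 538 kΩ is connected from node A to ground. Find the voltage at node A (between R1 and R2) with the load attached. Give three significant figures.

V ≈ 7.70 V

Below node A the series string R2+R3 = 74.00 kΩ sits in parallel with the 538 kΩ load: 65.05 kΩ.
V_A = 10.9 × 65.05/(27.0 + 65.05) = 7.70 V.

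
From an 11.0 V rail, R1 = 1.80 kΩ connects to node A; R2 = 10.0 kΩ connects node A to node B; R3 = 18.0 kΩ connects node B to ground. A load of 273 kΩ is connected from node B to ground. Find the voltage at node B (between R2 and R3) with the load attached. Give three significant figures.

V ≈ 6.48 V

At node B, R3 is in parallel with the load: R3‖R_L = 16.89 kΩ.
Below node A the resistance is R2 + (R3‖R_L) = 26.89 kΩ, so V_A = 11.0 × 26.89/28.69 = 10.31 V.
Then V_B = V_A × (R3‖R_L)/(R2 + R3‖R_L) = 10.31 × 16.89/26.89 = 6.48 V.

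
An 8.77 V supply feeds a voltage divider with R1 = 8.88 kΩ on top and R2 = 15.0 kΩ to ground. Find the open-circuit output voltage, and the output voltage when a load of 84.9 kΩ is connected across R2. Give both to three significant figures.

Open-circuit: V = 8.77 × 15.0/(8.88 + 15.0) = 5.51 V.
With the load, R2 becomes R2‖R_L = 12.75 kΩ, so V = 8.77 × 12.75/21.63 = 5.17 V.

Unloaded: 5.51 V; loaded: 5.17 V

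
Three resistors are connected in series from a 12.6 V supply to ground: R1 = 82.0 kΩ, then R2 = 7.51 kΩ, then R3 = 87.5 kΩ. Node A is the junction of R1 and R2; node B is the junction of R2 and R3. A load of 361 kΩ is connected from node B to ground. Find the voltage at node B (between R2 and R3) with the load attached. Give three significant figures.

V ≈ 5.55 V

At node B, R3 is in parallel with the load: R3‖R_L = 70.43 kΩ.
Below node A the resistance is R2 + (R3‖R_L) = 77.94 kΩ, so V_A = 12.6 × 77.94/159.9 = 6.140 V.
Then V_B = V_A × (R3‖R_L)/(R2 + R3‖R_L) = 6.140 × 70.43/77.94 = 5.55 V.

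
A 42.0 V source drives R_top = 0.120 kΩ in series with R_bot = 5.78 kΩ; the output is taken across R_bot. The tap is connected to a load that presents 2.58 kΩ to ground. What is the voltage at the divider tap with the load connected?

The load sits in parallel with R_bot: R_bot‖R_L = (5780 × 2580) / (5780 + 2580) = 1784 Ω.
V_out = 42.0 × 1784 / (120 + 1784) = 42.0 × 1784/1904 = 39.4 V.

V_out ≈ 39.4 V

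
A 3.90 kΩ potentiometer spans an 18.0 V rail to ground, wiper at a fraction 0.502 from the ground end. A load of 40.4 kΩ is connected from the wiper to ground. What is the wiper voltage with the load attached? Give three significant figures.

The wiper splits the pot into (1−α)R = 1.942 kΩ above and αR = 1.958 kΩ below.
Lower section ‖ load = 1.867 kΩ.
V_wiper = 18.0 × 1.867/(1.942 + 1.867) = 8.82 V.

V ≈ 8.82 V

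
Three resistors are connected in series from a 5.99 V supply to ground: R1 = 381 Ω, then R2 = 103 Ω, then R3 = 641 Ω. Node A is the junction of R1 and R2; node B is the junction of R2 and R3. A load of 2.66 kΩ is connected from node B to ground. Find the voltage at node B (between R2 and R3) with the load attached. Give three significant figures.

At node B, R3 is in parallel with the load: R3‖R_L = 516.5 Ω.
Below node A the resistance is R2 + (R3‖R_L) = 619.5 Ω, so V_A = 5.99 × 619.5/1001 = 3.709 V.
Then V_B = V_A × (R3‖R_L)/(R2 + R3‖R_L) = 3.709 × 516.5/619.5 = 3.09 V.

V ≈ 3.09 V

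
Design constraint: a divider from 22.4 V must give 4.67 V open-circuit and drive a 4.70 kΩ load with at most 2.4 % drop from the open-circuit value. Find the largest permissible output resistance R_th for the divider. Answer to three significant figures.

Loading drop = R_th/(R_th + R_L) ≤ 0.0240, so R_th ≤ R_L · ε/(1−ε) = 4.70 kΩ × 0.0240/0.9760 = 116 Ω.
(Any R1, R2 with R2/(R1+R2) = 0.208 and R1‖R2 ≤ 116 Ω will meet the spec.)

R_th ≤ 116 Ω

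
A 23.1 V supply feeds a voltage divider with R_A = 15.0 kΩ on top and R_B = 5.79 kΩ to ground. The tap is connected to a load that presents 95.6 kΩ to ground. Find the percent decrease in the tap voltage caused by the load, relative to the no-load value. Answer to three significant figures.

The divider's output (Thévenin) resistance is R_A‖R_B = 4.177 kΩ.
Fractional drop under load = R_th/(R_th + R_L) = 4.177 / (4.177 + 95.6) = 0.04187.
So the output falls by 4.19 %.

4.19 %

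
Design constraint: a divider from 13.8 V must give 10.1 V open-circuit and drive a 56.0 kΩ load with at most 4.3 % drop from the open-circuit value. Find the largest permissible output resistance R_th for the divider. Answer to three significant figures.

Loading drop = R_th/(R_th + R_L) ≤ 0.0430, so R_th ≤ R_L · ε/(1−ε) = 56.0 kΩ × 0.0430/0.9570 = 2.52 kΩ.
(Any R1, R2 with R2/(R1+R2) = 0.732 and R1‖R2 ≤ 2.52 kΩ will meet the spec.)

R_th ≤ 2.52 kΩ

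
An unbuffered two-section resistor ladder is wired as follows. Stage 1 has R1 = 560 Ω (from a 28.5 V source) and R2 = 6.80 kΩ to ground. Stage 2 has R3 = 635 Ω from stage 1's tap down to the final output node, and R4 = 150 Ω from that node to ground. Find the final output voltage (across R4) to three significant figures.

Stage 2 presents R3+R4 = 785.0 Ω as a load on stage 1's tap.
Stage 1's lower leg becomes R2‖(R3+R4) = 703.8 Ω, so V_mid = 28.5 × 703.8/1264 = 15.87 V.
Stage 2 is itself unloaded: V_out = V_mid × R4/(R3+R4) = 15.87 × 150/785.0 = 3.03 V.

V_out ≈ 3.03 V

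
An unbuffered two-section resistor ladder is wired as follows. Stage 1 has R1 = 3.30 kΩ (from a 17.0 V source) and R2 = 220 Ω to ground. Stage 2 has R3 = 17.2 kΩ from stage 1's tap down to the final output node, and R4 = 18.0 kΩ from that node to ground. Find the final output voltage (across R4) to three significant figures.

Stage 2 presents R3+R4 = 35200 Ω as a load on stage 1's tap.
Stage 1's lower leg becomes R2‖(R3+R4) = 218.6 Ω, so V_mid = 17.0 × 218.6/3519 = 1.056 V.
Stage 2 is itself unloaded: V_out = V_mid × R4/(R3+R4) = 1.056 × 18000/35200 = 0.540 V.

V_out ≈ 0.540 V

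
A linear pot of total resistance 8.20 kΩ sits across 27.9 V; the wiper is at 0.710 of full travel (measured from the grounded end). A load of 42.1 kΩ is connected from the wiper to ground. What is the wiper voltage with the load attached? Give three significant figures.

V ≈ 19.0 V

The wiper splits the pot into (1−α)R = 2.378 kΩ above and αR = 5.822 kΩ below.
Lower section ‖ load = 5.115 kΩ.
V_wiper = 27.9 × 5.115/(2.378 + 5.115) = 19.0 V.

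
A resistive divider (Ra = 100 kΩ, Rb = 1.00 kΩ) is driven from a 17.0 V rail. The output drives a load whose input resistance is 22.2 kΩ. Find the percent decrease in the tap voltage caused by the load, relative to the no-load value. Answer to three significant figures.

4.27 %

The divider's output (Thévenin) resistance is Ra‖Rb = 0.9901 kΩ.
Fractional drop under load = R_th/(R_th + R_L) = 0.9901 / (0.9901 + 22.2) = 0.04269.
So the output falls by 4.27 %.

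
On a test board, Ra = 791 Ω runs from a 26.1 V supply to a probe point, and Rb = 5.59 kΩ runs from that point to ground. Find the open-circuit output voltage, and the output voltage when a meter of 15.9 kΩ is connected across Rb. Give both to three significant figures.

Unloaded: 22.9 V; loaded: 21.9 V

Open-circuit: V = 26.1 × 5590/(791 + 5590) = 22.9 V.
With the load, Rb becomes Rb‖R_L = 4136 Ω, so V = 26.1 × 4136/4927 = 21.9 V.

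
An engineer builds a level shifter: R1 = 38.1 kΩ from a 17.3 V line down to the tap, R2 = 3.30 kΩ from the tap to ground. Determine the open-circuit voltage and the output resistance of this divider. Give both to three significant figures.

V_th is the open-circuit tap voltage: 17.3 × 3.30/(38.1 + 3.30) = 1.38 V.
With the supply zeroed, R1 and R2 appear in parallel from the tap: R_th = R1‖R2 = (38.1 × 3.30)/41.40 = 3.04 kΩ.

V_th = 1.38 V, R_th = 3.04 kΩ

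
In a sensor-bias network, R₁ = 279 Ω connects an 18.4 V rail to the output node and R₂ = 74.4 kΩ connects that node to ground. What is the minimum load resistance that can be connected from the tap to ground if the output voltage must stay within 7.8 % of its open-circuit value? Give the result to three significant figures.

Output resistance R_th = R₁‖R₂ = (279 × 74400)/74680 = 278.0 Ω.
The fractional drop is R_th/(R_th + R_L); requiring this ≤ 0.0780 gives R_L ≥ R_th(1/0.0780 − 1) = 278.0 × 11.82 = 3.29 kΩ.

R_L(min) ≈ 3.29 kΩ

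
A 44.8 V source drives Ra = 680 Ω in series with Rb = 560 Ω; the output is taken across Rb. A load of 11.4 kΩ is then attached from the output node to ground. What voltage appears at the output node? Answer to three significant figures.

The load sits in parallel with Rb: Rb‖R_L = (560 × 11400) / (560 + 11400) = 533.8 Ω.
V_out = 44.8 × 533.8 / (680 + 533.8) = 44.8 × 533.8/1214 = 19.7 V.

V_out ≈ 19.7 V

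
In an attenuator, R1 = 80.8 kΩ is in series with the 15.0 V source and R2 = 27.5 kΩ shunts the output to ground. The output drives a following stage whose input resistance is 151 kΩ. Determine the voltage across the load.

V_out ≈ 3.35 V

The load sits in parallel with R2: R2‖R_L = (27.5 × 151) / (27.5 + 151) = 23.26 kΩ.
V_out = 15.0 × 23.26 / (80.8 + 23.26) = 15.0 × 23.26/104.1 = 3.35 V.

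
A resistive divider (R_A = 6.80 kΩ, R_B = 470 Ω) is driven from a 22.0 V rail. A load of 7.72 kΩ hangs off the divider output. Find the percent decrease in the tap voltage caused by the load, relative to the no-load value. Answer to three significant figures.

The divider's output (Thévenin) resistance is R_A‖R_B = 439.6 Ω.
Fractional drop under load = R_th/(R_th + R_L) = 439.6 / (439.6 + 7720) = 0.05388.
So the output falls by 5.39 %.

5.39 %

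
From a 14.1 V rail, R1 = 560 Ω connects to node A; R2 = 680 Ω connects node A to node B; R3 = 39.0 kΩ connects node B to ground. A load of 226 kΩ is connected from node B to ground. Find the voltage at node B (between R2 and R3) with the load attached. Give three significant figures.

V ≈ 13.6 V

At node B, R3 is in parallel with the load: R3‖R_L = 33260 Ω.
Below node A the resistance is R2 + (R3‖R_L) = 33940 Ω, so V_A = 14.1 × 33940/34500 = 13.87 V.
Then V_B = V_A × (R3‖R_L)/(R2 + R3‖R_L) = 13.87 × 33260/33940 = 13.6 V.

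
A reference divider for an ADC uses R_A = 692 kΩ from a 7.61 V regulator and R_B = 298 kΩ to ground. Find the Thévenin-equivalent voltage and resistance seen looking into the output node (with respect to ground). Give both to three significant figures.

V_th is the open-circuit tap voltage: 7.61 × 298/(692 + 298) = 2.29 V.
With the supply zeroed, R_A and R_B appear in parallel from the tap: R_th = R_A‖R_B = (692 × 298)/990.0 = 208 kΩ.

V_th = 2.29 V, R_th = 208 kΩ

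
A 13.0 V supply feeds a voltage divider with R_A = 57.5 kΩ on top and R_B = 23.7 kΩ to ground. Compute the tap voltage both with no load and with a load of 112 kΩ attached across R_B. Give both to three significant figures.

Open-circuit: V = 13.0 × 23.7/(57.5 + 23.7) = 3.79 V.
With the load, R_B becomes R_B‖R_L = 19.56 kΩ, so V = 13.0 × 19.56/77.06 = 3.30 V.

Unloaded: 3.79 V; loaded: 3.30 V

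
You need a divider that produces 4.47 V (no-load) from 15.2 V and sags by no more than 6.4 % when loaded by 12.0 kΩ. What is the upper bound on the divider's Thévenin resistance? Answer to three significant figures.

Loading drop = R_th/(R_th + R_L) ≤ 0.0640, so R_th ≤ R_L · ε/(1−ε) = 12.0 kΩ × 0.0640/0.9360 = 821 Ω.
(Any R1, R2 with R2/(R1+R2) = 0.294 and R1‖R2 ≤ 821 Ω will meet the spec.)

R_th ≤ 821 Ω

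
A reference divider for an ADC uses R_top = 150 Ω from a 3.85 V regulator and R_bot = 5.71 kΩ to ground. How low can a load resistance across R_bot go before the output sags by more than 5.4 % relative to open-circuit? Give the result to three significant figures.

R_L(min) ≈ 2.56 kΩ

Output resistance R_th = R_top‖R_bot = (150 × 5710)/5860 = 146.2 Ω.
The fractional drop is R_th/(R_th + R_L); requiring this ≤ 0.0540 gives R_L ≥ R_th(1/0.0540 − 1) = 146.2 × 17.52 = 2.56 kΩ.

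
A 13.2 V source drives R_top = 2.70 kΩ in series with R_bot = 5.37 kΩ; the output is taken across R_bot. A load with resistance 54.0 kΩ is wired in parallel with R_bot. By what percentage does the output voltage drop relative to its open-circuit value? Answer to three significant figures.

The divider's output (Thévenin) resistance is R_top‖R_bot = 1.797 kΩ.
Fractional drop under load = R_th/(R_th + R_L) = 1.797 / (1.797 + 54.0) = 0.03220.
So the output falls by 3.22 %.

3.22 %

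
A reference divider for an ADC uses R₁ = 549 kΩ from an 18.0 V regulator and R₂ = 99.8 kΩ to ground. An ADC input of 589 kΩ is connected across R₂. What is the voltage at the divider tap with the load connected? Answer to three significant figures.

The load sits in parallel with R₂: R₂‖R_L = (99.8 × 589) / (99.8 + 589) = 85.34 kΩ.
V_out = 18.0 × 85.34 / (549 + 85.34) = 18.0 × 85.34/634.3 = 2.42 V.
(Unloaded it would have been 2.77 V.)

V_out ≈ 2.42 V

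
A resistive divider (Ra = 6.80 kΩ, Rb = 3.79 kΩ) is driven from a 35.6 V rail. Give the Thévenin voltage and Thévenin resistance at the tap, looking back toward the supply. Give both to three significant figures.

V_th = 12.7 V, R_th = 2.43 kΩ

V_th is the open-circuit tap voltage: 35.6 × 3.79/(6.80 + 3.79) = 12.7 V.
With the supply zeroed, Ra and Rb appear in parallel from the tap: R_th = Ra‖Rb = (6.80 × 3.79)/10.59 = 2.43 kΩ.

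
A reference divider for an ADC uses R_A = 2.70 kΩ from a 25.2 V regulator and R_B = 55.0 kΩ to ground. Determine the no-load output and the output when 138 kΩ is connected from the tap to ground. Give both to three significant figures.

Unloaded: 24.0 V; loaded: 23.6 V

Open-circuit: V = 25.2 × 55.0/(2.70 + 55.0) = 24.0 V.
With the load, R_B becomes R_B‖R_L = 39.33 kΩ, so V = 25.2 × 39.33/42.03 = 23.6 V.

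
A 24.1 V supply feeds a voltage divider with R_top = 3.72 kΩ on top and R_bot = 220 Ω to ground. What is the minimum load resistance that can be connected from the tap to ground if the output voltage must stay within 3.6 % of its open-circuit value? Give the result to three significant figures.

Output resistance R_th = R_top‖R_bot = (3720 × 220)/3940 = 207.7 Ω.
The fractional drop is R_th/(R_th + R_L); requiring this ≤ 0.0360 gives R_L ≥ R_th(1/0.0360 − 1) = 207.7 × 26.78 = 5.56 kΩ.

R_L(min) ≈ 5.56 kΩ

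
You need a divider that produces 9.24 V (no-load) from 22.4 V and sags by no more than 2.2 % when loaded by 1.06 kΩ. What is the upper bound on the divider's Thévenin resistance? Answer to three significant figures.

Loading drop = R_th/(R_th + R_L) ≤ 0.0220, so R_th ≤ R_L · ε/(1−ε) = 1.06 kΩ × 0.0220/0.9780 = 23.8 Ω.

R_th ≤ 23.8 Ω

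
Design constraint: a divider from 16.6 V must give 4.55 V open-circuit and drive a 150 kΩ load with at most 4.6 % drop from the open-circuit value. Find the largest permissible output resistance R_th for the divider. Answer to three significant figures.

R_th ≤ 7.23 kΩ

Loading drop = R_th/(R_th + R_L) ≤ 0.0460, so R_th ≤ R_L · ε/(1−ε) = 150 kΩ × 0.0460/0.9540 = 7.23 kΩ.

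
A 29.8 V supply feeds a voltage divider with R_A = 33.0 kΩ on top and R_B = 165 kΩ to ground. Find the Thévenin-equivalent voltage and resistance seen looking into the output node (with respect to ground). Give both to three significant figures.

V_th = 24.8 V, R_th = 27.5 kΩ

V_th is the open-circuit tap voltage: 29.8 × 165/(33.0 + 165) = 24.8 V.
With the supply zeroed, R_A and R_B appear in parallel from the tap: R_th = R_A‖R_B = (33.0 × 165)/198.0 = 27.5 kΩ.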